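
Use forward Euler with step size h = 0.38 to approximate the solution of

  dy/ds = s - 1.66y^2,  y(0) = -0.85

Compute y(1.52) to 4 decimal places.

Euler: y_{n+1} = y_n + h·f(s_n, y_n).
s=0.000000, y=-0.850000: f=-1.199350 → y ← -0.850000 + 0.38·(-1.199350) = -1.305753
s=0.380000, y=-1.305753: f=-2.450285 → y ← -1.305753 + 0.38·(-2.450285) = -2.236861
s=0.760000, y=-2.236861: f=-7.545890 → y ← -2.236861 + 0.38·(-7.545890) = -5.104300
s=1.140000, y=-5.104300: f=-42.109430 → y ← -5.104300 + 0.38·(-42.109430) = -21.105883
y(1.52) ≈ -21.1059

-21.1059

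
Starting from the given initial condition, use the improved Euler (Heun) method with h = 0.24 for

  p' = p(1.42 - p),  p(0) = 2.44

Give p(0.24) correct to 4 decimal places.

Heun: k1 = f(t_n, p_n); k2 = f(t_n + h, p_n + h·k1); p_{n+1} = p_n + (h/2)·(k1 + k2).
t=0.000000, p=2.440000:
  k1 = f(0.000000, 2.440000) = -2.488800
  k2 = f(0.240000, 1.842688) = -0.778882
  p ← 2.440000 + (0.24/2)·(-2.488800 + (-0.778882)) = 2.047878
p(0.24) ≈ 2.0479

2.0479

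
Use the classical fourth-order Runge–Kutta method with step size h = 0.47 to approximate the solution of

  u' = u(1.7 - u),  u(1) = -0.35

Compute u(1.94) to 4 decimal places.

-6.8762

RK4: k1 = f(x_n, u_n); k2 = f(x_n + h/2, u_n + (h/2)·k1); k3 = f(x_n + h/2, u_n + (h/2)·k2); k4 = f(x_n + h, u_n + h·k3); u_{n+1} = u_n + (h/6)·(k1 + 2k2 + 2k3 + k4).
x=1.000000, u=-0.350000:
  k1 = f(1.000000, -0.350000) = -0.717500
  k2 = f(1.235000, -0.518612) = -1.150600
  k3 = f(1.235000, -0.620391) = -1.439550
  k4 = f(1.470000, -1.026588) = -2.799084
  u ← -0.350000 + (0.47/6)·(k1 + 2k2 + 2k3 + k4) = -1.031256
x=1.470000, u=-1.031256:
  k1 = f(1.470000, -1.031256) = -2.816624
  k2 = f(1.705000, -1.693163) = -5.745176
  k3 = f(1.705000, -2.381372) = -9.719266
  k4 = f(1.940000, -5.599311) = -40.871113
  u ← -1.031256 + (0.47/6)·(k1 + 2k2 + 2k3 + k4) = -6.876224
u(1.94) ≈ -6.8762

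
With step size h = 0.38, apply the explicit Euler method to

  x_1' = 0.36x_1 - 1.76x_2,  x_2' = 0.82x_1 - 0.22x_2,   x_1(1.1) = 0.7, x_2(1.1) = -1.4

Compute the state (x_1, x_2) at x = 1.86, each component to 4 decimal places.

2.6812, -0.4361

Euler on (x_1,x_2): x_1_{n+1} = x_1_n + h·x_1', x_2_{n+1} = x_2_n + h·x_2'.
1.100000: (0.700000, -1.400000); f=(2.716000, 0.882000) → (1.732080, -1.064840)
1.480000: (1.732080, -1.064840); f=(2.497667, 1.654570) → (2.681194, -0.436103)
(x_1(1.86), x_2(1.86)) ≈ (2.6812, -0.4361)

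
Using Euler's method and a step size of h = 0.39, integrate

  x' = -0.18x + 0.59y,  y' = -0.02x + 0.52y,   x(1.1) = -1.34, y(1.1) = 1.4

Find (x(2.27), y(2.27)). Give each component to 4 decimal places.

0.0345, 2.4636

Euler on (x,y): x_{n+1} = x_n + h·x', y_{n+1} = y_n + h·y'.
1.100000: (-1.340000, 1.400000); f=(1.067200, 0.754800) → (-0.923792, 1.694372)
1.490000: (-0.923792, 1.694372); f=(1.165962, 0.899549) → (-0.469067, 2.045196)
1.880000: (-0.469067, 2.045196); f=(1.291098, 1.072883) → (0.034461, 2.463621)
(x(2.27), y(2.27)) ≈ (0.0345, 2.4636)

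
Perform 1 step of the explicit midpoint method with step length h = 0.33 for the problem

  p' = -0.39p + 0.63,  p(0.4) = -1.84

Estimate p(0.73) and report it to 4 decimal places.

-1.4239

Midpoint: k1 = f(t_n, p_n); k2 = f(t_n + h/2, p_n + (h/2)·k1); p_{n+1} = p_n + h·k2.
t=0.400000, p=-1.840000:
  k1 = f(0.400000, -1.840000) = 1.347600
  k2 = f(0.565000, -1.617646) = 1.260882
  p ← -1.840000 + 0.33·1.260882 = -1.423909
p(0.73) ≈ -1.4239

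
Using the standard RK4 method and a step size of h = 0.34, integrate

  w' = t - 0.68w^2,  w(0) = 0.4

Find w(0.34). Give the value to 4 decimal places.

0.4206

RK4: k1 = f(t_n, w_n); k2 = f(t_n + h/2, w_n + (h/2)·k1); k3 = f(t_n + h/2, w_n + (h/2)·k2); k4 = f(t_n + h, w_n + h·k3); w_{n+1} = w_n + (h/6)·(k1 + 2k2 + 2k3 + k4).
t=0.000000, w=0.400000:
  k1 = f(0.000000, 0.400000) = -0.108800
  k2 = f(0.170000, 0.381504) = 0.071029
  k3 = f(0.170000, 0.412075) = 0.054532
  k4 = f(0.340000, 0.418541) = 0.220880
  w ← 0.400000 + (0.34/6)·(k1 + 2k2 + 2k3 + k4) = 0.420581
w(0.34) ≈ 0.4206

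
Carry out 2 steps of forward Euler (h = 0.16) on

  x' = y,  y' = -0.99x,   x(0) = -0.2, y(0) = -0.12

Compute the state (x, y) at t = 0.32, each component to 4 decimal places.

Euler on (x,y): x_{n+1} = x_n + h·x', y_{n+1} = y_n + h·y'.
0.000000: (-0.200000, -0.120000); f=(-0.120000, 0.198000) → (-0.219200, -0.088320)
0.160000: (-0.219200, -0.088320); f=(-0.088320, 0.217008) → (-0.233331, -0.053599)
(x(0.32), y(0.32)) ≈ (-0.2333, -0.0536)

-0.2333, -0.0536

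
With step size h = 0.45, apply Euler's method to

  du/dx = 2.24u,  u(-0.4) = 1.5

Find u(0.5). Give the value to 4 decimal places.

6.0481

Euler: u_{n+1} = u_n + h·f(x_n, u_n).
x=-0.400000, u=1.500000: f=3.360000 → u ← 1.500000 + 0.45·3.360000 = 3.012000
x=0.050000, u=3.012000: f=6.746880 → u ← 3.012000 + 0.45·6.746880 = 6.048096
u(0.5) ≈ 6.0481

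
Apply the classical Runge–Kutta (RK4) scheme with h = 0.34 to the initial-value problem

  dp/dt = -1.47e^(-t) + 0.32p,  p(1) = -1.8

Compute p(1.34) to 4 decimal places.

-2.1721

RK4: k1 = f(t_n, p_n); k2 = f(t_n + h/2, p_n + (h/2)·k1); k3 = f(t_n + h/2, p_n + (h/2)·k2); k4 = f(t_n + h, p_n + h·k3); p_{n+1} = p_n + (h/6)·(k1 + 2k2 + 2k3 + k4).
t=1.000000, p=-1.800000:
  k1 = f(1.000000, -1.800000) = -1.116783
  k2 = f(1.170000, -1.989853) = -1.092992
  k3 = f(1.170000, -1.985809) = -1.091698
  k4 = f(1.340000, -2.171177) = -1.079690
  p ← -1.800000 + (0.34/6)·(k1 + 2k2 + 2k3 + k4) = -2.172065
p(1.34) ≈ -2.1721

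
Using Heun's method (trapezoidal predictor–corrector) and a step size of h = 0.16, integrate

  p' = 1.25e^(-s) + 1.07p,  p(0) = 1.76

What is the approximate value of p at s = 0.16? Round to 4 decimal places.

2.2894

Heun: k1 = f(s_n, p_n); k2 = f(s_n + h, p_n + h·k1); p_{n+1} = p_n + (h/2)·(k1 + k2).
s=0.000000, p=1.760000:
  k1 = f(0.000000, 1.760000) = 3.133200
  k2 = f(0.160000, 2.261312) = 3.484784
  p ← 1.760000 + (0.16/2)·(3.133200 + 3.484784) = 2.289439
p(0.16) ≈ 2.2894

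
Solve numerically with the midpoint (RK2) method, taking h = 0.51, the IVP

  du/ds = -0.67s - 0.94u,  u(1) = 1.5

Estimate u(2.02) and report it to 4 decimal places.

Midpoint: k1 = f(s_n, u_n); k2 = f(s_n + h/2, u_n + (h/2)·k1); u_{n+1} = u_n + h·k2.
s=1.000000, u=1.500000:
  k1 = f(1.000000, 1.500000) = -2.080000
  k2 = f(1.255000, 0.969600) = -1.752274
  u ← 1.500000 + 0.51·(-1.752274) = 0.606340
s=1.510000, u=0.606340:
  k1 = f(1.510000, 0.606340) = -1.581660
  k2 = f(1.765000, 0.203017) = -1.373386
  u ← 0.606340 + 0.51·(-1.373386) = -0.094087
u(2.02) ≈ -0.0941

-0.0941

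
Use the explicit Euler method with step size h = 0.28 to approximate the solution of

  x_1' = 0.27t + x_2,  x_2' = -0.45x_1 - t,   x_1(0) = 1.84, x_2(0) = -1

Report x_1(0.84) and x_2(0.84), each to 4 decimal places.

Euler on (x_1,x_2): x_1_{n+1} = x_1_n + h·x_1', x_2_{n+1} = x_2_n + h·x_2'.
0.000000: (1.840000, -1.000000); f=(-1.000000, -0.828000) → (1.560000, -1.231840)
0.280000: (1.560000, -1.231840); f=(-1.156240, -0.982000) → (1.236253, -1.506800)
0.560000: (1.236253, -1.506800); f=(-1.355600, -1.116314) → (0.856685, -1.819368)
(x_1(0.84), x_2(0.84)) ≈ (0.8567, -1.8194)

0.8567, -1.8194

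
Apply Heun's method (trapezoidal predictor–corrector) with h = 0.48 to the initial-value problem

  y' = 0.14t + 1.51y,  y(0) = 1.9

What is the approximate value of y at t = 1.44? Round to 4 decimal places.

Heun: k1 = f(t_n, y_n); k2 = f(t_n + h, y_n + h·k1); y_{n+1} = y_n + (h/2)·(k1 + k2).
t=0.000000, y=1.900000:
  k1 = f(0.000000, 1.900000) = 2.869000
  k2 = f(0.480000, 3.277120) = 5.015651
  y ← 1.900000 + (0.48/2)·(2.869000 + 5.015651) = 3.792316
t=0.480000, y=3.792316:
  k1 = f(0.480000, 3.792316) = 5.793598
  k2 = f(0.960000, 6.573243) = 10.059997
  y ← 3.792316 + (0.48/2)·(5.793598 + 10.059997) = 7.597179
t=0.960000, y=7.597179:
  k1 = f(0.960000, 7.597179) = 11.606140
  k2 = f(1.440000, 13.168126) = 20.085471
  y ← 7.597179 + (0.48/2)·(11.606140 + 20.085471) = 15.203166
y(1.44) ≈ 15.2032

15.2032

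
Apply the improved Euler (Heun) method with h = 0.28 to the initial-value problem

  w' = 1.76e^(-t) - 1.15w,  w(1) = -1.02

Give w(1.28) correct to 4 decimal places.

-0.6145

Heun: k1 = f(t_n, w_n); k2 = f(t_n + h, w_n + h·k1); w_{n+1} = w_n + (h/2)·(k1 + k2).
t=1.000000, w=-1.020000:
  k1 = f(1.000000, -1.020000) = 1.820468
  k2 = f(1.280000, -0.510269) = 1.076155
  w ← -1.020000 + (0.28/2)·(1.820468 + 1.076155) = -0.614473
w(1.28) ≈ -0.6145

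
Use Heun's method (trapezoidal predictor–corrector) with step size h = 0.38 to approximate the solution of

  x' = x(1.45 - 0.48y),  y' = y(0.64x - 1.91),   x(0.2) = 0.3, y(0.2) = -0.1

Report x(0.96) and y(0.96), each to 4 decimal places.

0.8854, -0.0337

Heun on (x,y): k1 = f(s_n, state_n); k2 = f(s_n + h, state_n + h·k1); state_{n+1} = state_n + (h/2)·(k1 + k2).
0.200000: (0.300000, -0.100000)
  k1 = (0.449400, 0.171800)
  predictor → (0.470772, -0.034716)
  k2 = (0.690464, 0.055848)
  → (0.516574, -0.056747)
0.580000: (0.516574, -0.056747)
  k1 = (0.763103, 0.089626)
  predictor → (0.806553, -0.022689)
  k2 = (1.178287, 0.031624)
  → (0.885438, -0.033709)
(x(0.96), y(0.96)) ≈ (0.8854, -0.0337)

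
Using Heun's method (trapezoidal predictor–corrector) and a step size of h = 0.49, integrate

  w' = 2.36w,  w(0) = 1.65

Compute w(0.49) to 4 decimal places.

Heun: k1 = f(s_n, w_n); k2 = f(s_n + h, w_n + h·k1); w_{n+1} = w_n + (h/2)·(k1 + k2).
s=0.000000, w=1.650000:
  k1 = f(0.000000, 1.650000) = 3.894000
  k2 = f(0.490000, 3.558060) = 8.397022
  w ← 1.650000 + (0.49/2)·(3.894000 + 8.397022) = 4.661300
w(0.49) ≈ 4.6613

4.6613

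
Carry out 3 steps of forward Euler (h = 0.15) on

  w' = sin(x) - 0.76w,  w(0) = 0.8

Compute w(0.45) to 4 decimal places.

Euler: w_{n+1} = w_n + h·f(x_n, w_n).
x=0.000000, w=0.800000: f=-0.608000 → w ← 0.800000 + 0.15·(-0.608000) = 0.708800
x=0.150000, w=0.708800: f=-0.389250 → w ← 0.708800 + 0.15·(-0.389250) = 0.650413
x=0.300000, w=0.650413: f=-0.198793 → w ← 0.650413 + 0.15·(-0.198793) = 0.620594
w(0.45) ≈ 0.6206

0.6206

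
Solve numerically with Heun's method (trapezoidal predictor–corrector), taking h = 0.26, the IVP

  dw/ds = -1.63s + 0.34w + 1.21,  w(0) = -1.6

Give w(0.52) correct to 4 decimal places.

-1.4520

Heun: k1 = f(s_n, w_n); k2 = f(s_n + h, w_n + h·k1); w_{n+1} = w_n + (h/2)·(k1 + k2).
s=0.000000, w=-1.600000:
  k1 = f(0.000000, -1.600000) = 0.666000
  k2 = f(0.260000, -1.426840) = 0.301074
  w ← -1.600000 + (0.26/2)·(0.666000 + 0.301074) = -1.474280
s=0.260000, w=-1.474280:
  k1 = f(0.260000, -1.474280) = 0.284945
  k2 = f(0.520000, -1.400195) = -0.113666
  w ← -1.474280 + (0.26/2)·(0.284945 + (-0.113666)) = -1.452014
w(0.52) ≈ -1.4520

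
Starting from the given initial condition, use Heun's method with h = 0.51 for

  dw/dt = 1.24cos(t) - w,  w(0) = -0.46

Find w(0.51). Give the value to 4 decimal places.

Heun: k1 = f(t_n, w_n); k2 = f(t_n + h, w_n + h·k1); w_{n+1} = w_n + (h/2)·(k1 + k2).
t=0.000000, w=-0.460000:
  k1 = f(0.000000, -0.460000) = 1.700000
  k2 = f(0.510000, 0.407000) = 0.675203
  w ← -0.460000 + (0.51/2)·(1.700000 + 0.675203) = 0.145677
w(0.51) ≈ 0.1457

0.1457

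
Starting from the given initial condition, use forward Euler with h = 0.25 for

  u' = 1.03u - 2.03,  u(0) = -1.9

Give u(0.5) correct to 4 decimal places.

-4.1502

Euler: u_{n+1} = u_n + h·f(x_n, u_n).
x=0.000000, u=-1.900000: f=-3.987000 → u ← -1.900000 + 0.25·(-3.987000) = -2.896750
x=0.250000, u=-2.896750: f=-5.013652 → u ← -2.896750 + 0.25·(-5.013652) = -4.150163
u(0.5) ≈ -4.1502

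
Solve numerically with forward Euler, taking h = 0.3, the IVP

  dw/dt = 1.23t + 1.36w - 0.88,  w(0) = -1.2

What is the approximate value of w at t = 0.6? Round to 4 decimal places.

-2.9040

Euler: w_{n+1} = w_n + h·f(t_n, w_n).
t=0.000000, w=-1.200000: f=-2.512000 → w ← -1.200000 + 0.3·(-2.512000) = -1.953600
t=0.300000, w=-1.953600: f=-3.167896 → w ← -1.953600 + 0.3·(-3.167896) = -2.903969
w(0.6) ≈ -2.9040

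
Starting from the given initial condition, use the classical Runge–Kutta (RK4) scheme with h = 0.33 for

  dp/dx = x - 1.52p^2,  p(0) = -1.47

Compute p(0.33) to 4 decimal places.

-4.9358

RK4: k1 = f(x_n, p_n); k2 = f(x_n + h/2, p_n + (h/2)·k1); k3 = f(x_n + h/2, p_n + (h/2)·k2); k4 = f(x_n + h, p_n + h·k3); p_{n+1} = p_n + (h/6)·(k1 + 2k2 + 2k3 + k4).
x=0.000000, p=-1.470000:
  k1 = f(0.000000, -1.470000) = -3.284568
  k2 = f(0.165000, -2.011954) = -5.987896
  k3 = f(0.165000, -2.458003) = -9.018502
  k4 = f(0.330000, -4.446106) = -29.717142
  p ← -1.470000 + (0.33/6)·(k1 + 2k2 + 2k3 + k4) = -4.935798
p(0.33) ≈ -4.9358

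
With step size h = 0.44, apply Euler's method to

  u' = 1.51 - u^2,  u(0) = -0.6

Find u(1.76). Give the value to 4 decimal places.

Euler: u_{n+1} = u_n + h·f(t_n, u_n).
t=0.000000, u=-0.600000: f=1.150000 → u ← -0.600000 + 0.44·1.150000 = -0.094000
t=0.440000, u=-0.094000: f=1.501164 → u ← -0.094000 + 0.44·1.501164 = 0.566512
t=0.880000, u=0.566512: f=1.189064 → u ← 0.566512 + 0.44·1.189064 = 1.089700
t=1.320000, u=1.089700: f=0.322553 → u ← 1.089700 + 0.44·0.322553 = 1.231624
u(1.76) ≈ 1.2316

1.2316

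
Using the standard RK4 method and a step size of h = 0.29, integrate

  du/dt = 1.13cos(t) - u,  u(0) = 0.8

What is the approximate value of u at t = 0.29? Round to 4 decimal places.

RK4: k1 = f(t_n, u_n); k2 = f(t_n + h/2, u_n + (h/2)·k1); k3 = f(t_n + h/2, u_n + (h/2)·k2); k4 = f(t_n + h, u_n + h·k3); u_{n+1} = u_n + (h/6)·(k1 + 2k2 + 2k3 + k4).
t=0.000000, u=0.800000:
  k1 = f(0.000000, 0.800000) = 0.330000
  k2 = f(0.145000, 0.847850) = 0.270292
  k3 = f(0.145000, 0.839192) = 0.278949
  k4 = f(0.290000, 0.880895) = 0.201920
  u ← 0.800000 + (0.29/6)·(k1 + 2k2 + 2k3 + k4) = 0.878803
u(0.29) ≈ 0.8788

0.8788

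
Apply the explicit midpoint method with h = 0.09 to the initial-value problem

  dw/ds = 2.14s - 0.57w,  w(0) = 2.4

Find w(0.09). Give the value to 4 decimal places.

2.2887

Midpoint: k1 = f(s_n, w_n); k2 = f(s_n + h/2, w_n + (h/2)·k1); w_{n+1} = w_n + h·k2.
s=0.000000, w=2.400000:
  k1 = f(0.000000, 2.400000) = -1.368000
  k2 = f(0.045000, 2.338440) = -1.236611
  w ← 2.400000 + 0.09·(-1.236611) = 2.288705
w(0.09) ≈ 2.2887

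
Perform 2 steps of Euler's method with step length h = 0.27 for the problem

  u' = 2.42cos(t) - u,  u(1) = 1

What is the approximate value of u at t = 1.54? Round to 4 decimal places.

Euler: u_{n+1} = u_n + h·f(t_n, u_n).
t=1.000000, u=1.000000: f=0.307532 → u ← 1.000000 + 0.27·0.307532 = 1.083034
t=1.270000, u=1.083034: f=-0.366034 → u ← 1.083034 + 0.27·(-0.366034) = 0.984204
u(1.54) ≈ 0.9842

0.9842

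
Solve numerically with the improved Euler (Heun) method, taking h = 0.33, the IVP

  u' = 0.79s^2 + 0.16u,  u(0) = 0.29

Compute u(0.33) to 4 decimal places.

0.3199

Heun: k1 = f(s_n, u_n); k2 = f(s_n + h, u_n + h·k1); u_{n+1} = u_n + (h/2)·(k1 + k2).
s=0.000000, u=0.290000:
  k1 = f(0.000000, 0.290000) = 0.046400
  k2 = f(0.330000, 0.305312) = 0.134881
  u ← 0.290000 + (0.33/2)·(0.046400 + 0.134881) = 0.319911
u(0.33) ≈ 0.3199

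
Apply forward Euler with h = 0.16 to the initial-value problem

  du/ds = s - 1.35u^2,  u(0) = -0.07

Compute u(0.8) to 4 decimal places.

Euler: u_{n+1} = u_n + h·f(s_n, u_n).
s=0.000000, u=-0.070000: f=-0.006615 → u ← -0.070000 + 0.16·(-0.006615) = -0.071058
s=0.160000, u=-0.071058: f=0.153183 → u ← -0.071058 + 0.16·0.153183 = -0.046549
s=0.320000, u=-0.046549: f=0.317075 → u ← -0.046549 + 0.16·0.317075 = 0.004183
s=0.480000, u=0.004183: f=0.479976 → u ← 0.004183 + 0.16·0.479976 = 0.080979
s=0.640000, u=0.080979: f=0.631147 → u ← 0.080979 + 0.16·0.631147 = 0.181963
u(0.8) ≈ 0.1820

0.1820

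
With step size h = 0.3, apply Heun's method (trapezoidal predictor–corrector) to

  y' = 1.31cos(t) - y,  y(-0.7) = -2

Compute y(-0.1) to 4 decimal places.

Heun: k1 = f(t_n, y_n); k2 = f(t_n + h, y_n + h·k1); y_{n+1} = y_n + (h/2)·(k1 + k2).
t=-0.700000, y=-2.000000:
  k1 = f(-0.700000, -2.000000) = 3.001943
  k2 = f(-0.400000, -1.099417) = 2.306007
  y ← -2.000000 + (0.3/2)·(3.001943 + 2.306007) = -1.203807
t=-0.400000, y=-1.203807:
  k1 = f(-0.400000, -1.203807) = 2.410397
  k2 = f(-0.100000, -0.480688) = 1.784144
  y ← -1.203807 + (0.3/2)·(2.410397 + 1.784144) = -0.574626
y(-0.1) ≈ -0.5746

-0.5746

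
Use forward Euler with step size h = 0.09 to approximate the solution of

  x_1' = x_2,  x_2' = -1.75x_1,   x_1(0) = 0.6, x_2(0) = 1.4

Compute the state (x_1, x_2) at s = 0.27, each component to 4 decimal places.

Euler on (x_1,x_2): x_1_{n+1} = x_1_n + h·x_1', x_2_{n+1} = x_2_n + h·x_2'.
0.000000: (0.600000, 1.400000); f=(1.400000, -1.050000) → (0.726000, 1.305500)
0.090000: (0.726000, 1.305500); f=(1.305500, -1.270500) → (0.843495, 1.191155)
0.180000: (0.843495, 1.191155); f=(1.191155, -1.476116) → (0.950699, 1.058305)
(x_1(0.27), x_2(0.27)) ≈ (0.9507, 1.0583)

0.9507, 1.0583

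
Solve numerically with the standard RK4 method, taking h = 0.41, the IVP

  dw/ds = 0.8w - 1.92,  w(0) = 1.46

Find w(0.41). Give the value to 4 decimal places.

1.0951

RK4: k1 = f(s_n, w_n); k2 = f(s_n + h/2, w_n + (h/2)·k1); k3 = f(s_n + h/2, w_n + (h/2)·k2); k4 = f(s_n + h, w_n + h·k3); w_{n+1} = w_n + (h/6)·(k1 + 2k2 + 2k3 + k4).
s=0.000000, w=1.460000:
  k1 = f(0.000000, 1.460000) = -0.752000
  k2 = f(0.205000, 1.305840) = -0.875328
  k3 = f(0.205000, 1.280558) = -0.895554
  k4 = f(0.410000, 1.092823) = -1.045742
  w ← 1.460000 + (0.41/6)·(k1 + 2k2 + 2k3 + k4) = 1.095134
w(0.41) ≈ 1.0951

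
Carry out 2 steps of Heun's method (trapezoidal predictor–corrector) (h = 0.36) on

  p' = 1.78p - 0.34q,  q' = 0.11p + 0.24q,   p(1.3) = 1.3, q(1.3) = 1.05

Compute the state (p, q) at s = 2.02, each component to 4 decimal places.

3.8935, 1.4386

Heun on (p,q): k1 = f(s_n, state_n); k2 = f(s_n + h, state_n + h·k1); state_{n+1} = state_n + (h/2)·(k1 + k2).
1.300000: (1.300000, 1.050000)
  k1 = (1.957000, 0.395000)
  predictor → (2.004520, 1.192200)
  k2 = (3.162698, 0.506625)
  → (2.221546, 1.212293)
1.660000: (2.221546, 1.212293)
  k1 = (3.542172, 0.535320)
  predictor → (3.496727, 1.405008)
  k2 = (5.746472, 0.721842)
  → (3.893501, 1.438582)
(p(2.02), q(2.02)) ≈ (3.8935, 1.4386)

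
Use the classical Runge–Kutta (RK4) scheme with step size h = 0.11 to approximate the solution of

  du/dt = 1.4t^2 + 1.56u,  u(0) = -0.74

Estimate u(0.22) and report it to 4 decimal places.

-1.0376

RK4: k1 = f(t_n, u_n); k2 = f(t_n + h/2, u_n + (h/2)·k1); k3 = f(t_n + h/2, u_n + (h/2)·k2); k4 = f(t_n + h, u_n + h·k3); u_{n+1} = u_n + (h/6)·(k1 + 2k2 + 2k3 + k4).
t=0.000000, u=-0.740000:
  k1 = f(0.000000, -0.740000) = -1.154400
  k2 = f(0.055000, -0.803492) = -1.249213
  k3 = f(0.055000, -0.808707) = -1.257347
  k4 = f(0.110000, -0.878308) = -1.353221
  u ← -0.740000 + (0.11/6)·(k1 + 2k2 + 2k3 + k4) = -0.877880
t=0.110000, u=-0.877880:
  k1 = f(0.110000, -0.877880) = -1.352553
  k2 = f(0.165000, -0.952271) = -1.447427
  k3 = f(0.165000, -0.957489) = -1.455567
  k4 = f(0.220000, -1.037993) = -1.551509
  u ← -0.877880 + (0.11/6)·(k1 + 2k2 + 2k3 + k4) = -1.037565
u(0.22) ≈ -1.0376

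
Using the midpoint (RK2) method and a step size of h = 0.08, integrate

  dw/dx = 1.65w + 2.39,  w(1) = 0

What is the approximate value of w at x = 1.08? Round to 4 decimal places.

Midpoint: k1 = f(x_n, w_n); k2 = f(x_n + h/2, w_n + (h/2)·k1); w_{n+1} = w_n + h·k2.
x=1.000000, w=0.000000:
  k1 = f(1.000000, 0.000000) = 2.390000
  k2 = f(1.040000, 0.095600) = 2.547740
  w ← 0.000000 + 0.08·2.547740 = 0.203819
w(1.08) ≈ 0.2038

0.2038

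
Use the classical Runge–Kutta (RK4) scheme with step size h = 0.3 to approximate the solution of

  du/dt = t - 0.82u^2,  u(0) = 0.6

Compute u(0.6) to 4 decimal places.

0.6152

RK4: k1 = f(t_n, u_n); k2 = f(t_n + h/2, u_n + (h/2)·k1); k3 = f(t_n + h/2, u_n + (h/2)·k2); k4 = f(t_n + h, u_n + h·k3); u_{n+1} = u_n + (h/6)·(k1 + 2k2 + 2k3 + k4).
t=0.000000, u=0.600000:
  k1 = f(0.000000, 0.600000) = -0.295200
  k2 = f(0.150000, 0.555720) = -0.103236
  k3 = f(0.150000, 0.584515) = -0.130159
  k4 = f(0.300000, 0.560952) = 0.041973
  u ← 0.600000 + (0.3/6)·(k1 + 2k2 + 2k3 + k4) = 0.563999
t=0.300000, u=0.563999:
  k1 = f(0.300000, 0.563999) = 0.039162
  k2 = f(0.450000, 0.569873) = 0.183700
  k3 = f(0.450000, 0.591554) = 0.163052
  k4 = f(0.600000, 0.612915) = 0.291955
  u ← 0.563999 + (0.3/6)·(k1 + 2k2 + 2k3 + k4) = 0.615230
u(0.6) ≈ 0.6152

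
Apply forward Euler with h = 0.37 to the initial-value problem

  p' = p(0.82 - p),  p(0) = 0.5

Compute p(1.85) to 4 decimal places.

Euler: p_{n+1} = p_n + h·f(x_n, p_n).
x=0.000000, p=0.500000: f=0.160000 → p ← 0.500000 + 0.37·0.160000 = 0.559200
x=0.370000, p=0.559200: f=0.145839 → p ← 0.559200 + 0.37·0.145839 = 0.613161
x=0.740000, p=0.613161: f=0.126826 → p ← 0.613161 + 0.37·0.126826 = 0.660086
x=1.110000, p=0.660086: f=0.105557 → p ← 0.660086 + 0.37·0.105557 = 0.699142
x=1.480000, p=0.699142: f=0.084497 → p ← 0.699142 + 0.37·0.084497 = 0.730406
p(1.85) ≈ 0.7304

0.7304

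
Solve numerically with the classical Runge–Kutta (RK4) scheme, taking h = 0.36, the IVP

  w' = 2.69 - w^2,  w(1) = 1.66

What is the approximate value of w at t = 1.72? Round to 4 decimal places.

1.6422

RK4: k1 = f(t_n, w_n); k2 = f(t_n + h/2, w_n + (h/2)·k1); k3 = f(t_n + h/2, w_n + (h/2)·k2); k4 = f(t_n + h, w_n + h·k3); w_{n+1} = w_n + (h/6)·(k1 + 2k2 + 2k3 + k4).
t=1.000000, w=1.660000:
  k1 = f(1.000000, 1.660000) = -0.065600
  k2 = f(1.180000, 1.648192) = -0.026537
  k3 = f(1.180000, 1.655223) = -0.049764
  k4 = f(1.360000, 1.642085) = -0.006443
  w ← 1.660000 + (0.36/6)·(k1 + 2k2 + 2k3 + k4) = 1.646521
t=1.360000, w=1.646521:
  k1 = f(1.360000, 1.646521) = -0.021032
  k2 = f(1.540000, 1.642735) = -0.008580
  k3 = f(1.540000, 1.644977) = -0.015949
  k4 = f(1.720000, 1.640780) = -0.002158
  w ← 1.646521 + (0.36/6)·(k1 + 2k2 + 2k3 + k4) = 1.642186
w(1.72) ≈ 1.6422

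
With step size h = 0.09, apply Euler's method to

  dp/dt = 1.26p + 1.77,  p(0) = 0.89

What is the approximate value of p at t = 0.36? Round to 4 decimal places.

Euler: p_{n+1} = p_n + h·f(t_n, p_n).
t=0.000000, p=0.890000: f=2.891400 → p ← 0.890000 + 0.09·2.891400 = 1.150226
t=0.090000, p=1.150226: f=3.219285 → p ← 1.150226 + 0.09·3.219285 = 1.439962
t=0.180000, p=1.439962: f=3.584352 → p ← 1.439962 + 0.09·3.584352 = 1.762553
t=0.270000, p=1.762553: f=3.990817 → p ← 1.762553 + 0.09·3.990817 = 2.121727
p(0.36) ≈ 2.1217

2.1217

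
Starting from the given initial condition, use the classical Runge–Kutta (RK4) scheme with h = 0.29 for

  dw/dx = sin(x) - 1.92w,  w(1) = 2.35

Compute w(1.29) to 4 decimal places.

RK4: k1 = f(x_n, w_n); k2 = f(x_n + h/2, w_n + (h/2)·k1); k3 = f(x_n + h/2, w_n + (h/2)·k2); k4 = f(x_n + h, w_n + h·k3); w_{n+1} = w_n + (h/6)·(k1 + 2k2 + 2k3 + k4).
x=1.000000, w=2.350000:
  k1 = f(1.000000, 2.350000) = -3.670529
  k2 = f(1.145000, 1.817773) = -2.579415
  k3 = f(1.145000, 1.975985) = -2.883181
  k4 = f(1.290000, 1.513878) = -1.945810
  w ← 2.350000 + (0.29/6)·(k1 + 2k2 + 2k3 + k4) = 1.550493
w(1.29) ≈ 1.5505

1.5505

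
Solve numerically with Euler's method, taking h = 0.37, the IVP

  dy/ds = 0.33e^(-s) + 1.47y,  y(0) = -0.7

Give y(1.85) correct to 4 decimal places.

-4.9075

Euler: y_{n+1} = y_n + h·f(s_n, y_n).
s=0.000000, y=-0.700000: f=-0.699000 → y ← -0.700000 + 0.37·(-0.699000) = -0.958630
s=0.370000, y=-0.958630: f=-1.181244 → y ← -0.958630 + 0.37·(-1.181244) = -1.395690
s=0.740000, y=-1.395690: f=-1.894217 → y ← -1.395690 + 0.37·(-1.894217) = -2.096550
s=1.110000, y=-2.096550: f=-2.973175 → y ← -2.096550 + 0.37·(-2.973175) = -3.196625
s=1.480000, y=-3.196625: f=-4.623919 → y ← -3.196625 + 0.37·(-4.623919) = -4.907475
y(1.85) ≈ -4.9075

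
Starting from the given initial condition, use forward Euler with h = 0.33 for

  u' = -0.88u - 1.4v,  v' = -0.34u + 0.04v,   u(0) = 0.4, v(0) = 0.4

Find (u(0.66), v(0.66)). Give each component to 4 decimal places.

-0.0962, 0.3540

Euler on (u,v): u_{n+1} = u_n + h·u', v_{n+1} = v_n + h·v'.
0.000000: (0.400000, 0.400000); f=(-0.912000, -0.120000) → (0.099040, 0.360400)
0.330000: (0.099040, 0.360400); f=(-0.591715, -0.019258) → (-0.096226, 0.354045)
(u(0.66), v(0.66)) ≈ (-0.0962, 0.3540)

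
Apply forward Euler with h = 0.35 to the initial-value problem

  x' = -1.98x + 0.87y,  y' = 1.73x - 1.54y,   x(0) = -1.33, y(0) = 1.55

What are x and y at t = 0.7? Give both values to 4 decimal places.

Euler on (x,y): x_{n+1} = x_n + h·x', y_{n+1} = y_n + h·y'.
0.000000: (-1.330000, 1.550000); f=(3.981900, -4.687900) → (0.063665, -0.090765)
0.350000: (0.063665, -0.090765); f=(-0.205022, 0.249919) → (-0.008093, -0.003294)
(x(0.7), y(0.7)) ≈ (-0.0081, -0.0033)

-0.0081, -0.0033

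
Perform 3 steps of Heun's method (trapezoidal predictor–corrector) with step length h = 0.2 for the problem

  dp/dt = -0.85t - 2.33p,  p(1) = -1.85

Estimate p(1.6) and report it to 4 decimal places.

Heun: k1 = f(t_n, p_n); k2 = f(t_n + h, p_n + h·k1); p_{n+1} = p_n + (h/2)·(k1 + k2).
t=1.000000, p=-1.850000:
  k1 = f(1.000000, -1.850000) = 3.460500
  k2 = f(1.200000, -1.157900) = 1.677907
  p ← -1.850000 + (0.2/2)·(3.460500 + 1.677907) = -1.336159
t=1.200000, p=-1.336159:
  k1 = f(1.200000, -1.336159) = 2.093251
  k2 = f(1.400000, -0.917509) = 0.947796
  p ← -1.336159 + (0.2/2)·(2.093251 + 0.947796) = -1.032055
t=1.400000, p=-1.032055:
  k1 = f(1.400000, -1.032055) = 1.214687
  k2 = f(1.600000, -0.789117) = 0.478643
  p ← -1.032055 + (0.2/2)·(1.214687 + 0.478643) = -0.862722
p(1.6) ≈ -0.8627

-0.8627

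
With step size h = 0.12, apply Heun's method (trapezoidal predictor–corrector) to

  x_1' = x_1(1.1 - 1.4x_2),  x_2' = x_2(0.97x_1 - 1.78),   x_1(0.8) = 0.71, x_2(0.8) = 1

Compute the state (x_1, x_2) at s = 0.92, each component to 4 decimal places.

Heun on (x_1,x_2): k1 = f(s_n, state_n); k2 = f(s_n + h, state_n + h·k1); state_{n+1} = state_n + (h/2)·(k1 + k2).
0.800000: (0.710000, 1.000000)
  k1 = (-0.213000, -1.091300)
  predictor → (0.684440, 0.869044)
  k2 = (-0.079848, -0.969934)
  → (0.692429, 0.876326)
(x_1(0.92), x_2(0.92)) ≈ (0.6924, 0.8763)

0.6924, 0.8763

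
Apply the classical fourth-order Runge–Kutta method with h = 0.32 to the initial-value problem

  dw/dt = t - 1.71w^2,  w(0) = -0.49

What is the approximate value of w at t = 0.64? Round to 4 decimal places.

-0.6812

RK4: k1 = f(t_n, w_n); k2 = f(t_n + h/2, w_n + (h/2)·k1); k3 = f(t_n + h/2, w_n + (h/2)·k2); k4 = f(t_n + h, w_n + h·k3); w_{n+1} = w_n + (h/6)·(k1 + 2k2 + 2k3 + k4).
t=0.000000, w=-0.490000:
  k1 = f(0.000000, -0.490000) = -0.410571
  k2 = f(0.160000, -0.555691) = -0.368036
  k3 = f(0.160000, -0.548886) = -0.355181
  k4 = f(0.320000, -0.603658) = -0.303129
  w ← -0.490000 + (0.32/6)·(k1 + 2k2 + 2k3 + k4) = -0.605207
t=0.320000, w=-0.605207:
  k1 = f(0.320000, -0.605207) = -0.306331
  k2 = f(0.480000, -0.654220) = -0.251887
  k3 = f(0.480000, -0.645509) = -0.232526
  k4 = f(0.640000, -0.679616) = -0.149810
  w ← -0.605207 + (0.32/6)·(k1 + 2k2 + 2k3 + k4) = -0.681205
w(0.64) ≈ -0.6812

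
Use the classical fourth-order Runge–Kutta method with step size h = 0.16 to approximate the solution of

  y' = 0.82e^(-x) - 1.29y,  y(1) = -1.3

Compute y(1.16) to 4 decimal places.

-1.0174

RK4: k1 = f(x_n, y_n); k2 = f(x_n + h/2, y_n + (h/2)·k1); k3 = f(x_n + h/2, y_n + (h/2)·k2); k4 = f(x_n + h, y_n + h·k3); y_{n+1} = y_n + (h/6)·(k1 + 2k2 + 2k3 + k4).
x=1.000000, y=-1.300000:
  k1 = f(1.000000, -1.300000) = 1.978661
  k2 = f(1.080000, -1.141707) = 1.751271
  k3 = f(1.080000, -1.159898) = 1.774737
  k4 = f(1.160000, -1.016042) = 1.567753
  y ← -1.300000 + (0.16/6)·(k1 + 2k2 + 2k3 + k4) = -1.017375
y(1.16) ≈ -1.0174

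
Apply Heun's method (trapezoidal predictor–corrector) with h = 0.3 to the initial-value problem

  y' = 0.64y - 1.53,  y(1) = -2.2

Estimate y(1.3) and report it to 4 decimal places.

Heun: k1 = f(t_n, y_n); k2 = f(t_n + h, y_n + h·k1); y_{n+1} = y_n + (h/2)·(k1 + k2).
t=1.000000, y=-2.200000:
  k1 = f(1.000000, -2.200000) = -2.938000
  k2 = f(1.300000, -3.081400) = -3.502096
  y ← -2.200000 + (0.3/2)·(-2.938000 + (-3.502096)) = -3.166014
y(1.3) ≈ -3.1660

-3.1660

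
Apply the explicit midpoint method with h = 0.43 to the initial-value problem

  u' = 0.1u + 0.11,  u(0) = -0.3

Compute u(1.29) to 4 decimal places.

-0.1899

Midpoint: k1 = f(t_n, u_n); k2 = f(t_n + h/2, u_n + (h/2)·k1); u_{n+1} = u_n + h·k2.
t=0.000000, u=-0.300000:
  k1 = f(0.000000, -0.300000) = 0.080000
  k2 = f(0.215000, -0.282800) = 0.081720
  u ← -0.300000 + 0.43·0.081720 = -0.264860
t=0.430000, u=-0.264860:
  k1 = f(0.430000, -0.264860) = 0.083514
  k2 = f(0.645000, -0.246905) = 0.085310
  u ← -0.264860 + 0.43·0.085310 = -0.228177
t=0.860000, u=-0.228177:
  k1 = f(0.860000, -0.228177) = 0.087182
  k2 = f(1.075000, -0.209433) = 0.089057
  u ← -0.228177 + 0.43·0.089057 = -0.189883
u(1.29) ≈ -0.1899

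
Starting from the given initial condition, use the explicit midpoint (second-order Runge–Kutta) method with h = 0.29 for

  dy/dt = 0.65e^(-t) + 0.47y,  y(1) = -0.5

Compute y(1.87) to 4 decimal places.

Midpoint: k1 = f(t_n, y_n); k2 = f(t_n + h/2, y_n + (h/2)·k1); y_{n+1} = y_n + h·k2.
t=1.000000, y=-0.500000:
  k1 = f(1.000000, -0.500000) = 0.004122
  k2 = f(1.145000, -0.499402) = -0.027874
  y ← -0.500000 + 0.29·(-0.027874) = -0.508083
t=1.290000, y=-0.508083:
  k1 = f(1.290000, -0.508083) = -0.059873
  k2 = f(1.435000, -0.516765) = -0.088105
  y ← -0.508083 + 0.29·(-0.088105) = -0.533634
t=1.580000, y=-0.533634:
  k1 = f(1.580000, -0.533634) = -0.116924
  k2 = f(1.725000, -0.550588) = -0.142964
  y ← -0.533634 + 0.29·(-0.142964) = -0.575093
y(1.87) ≈ -0.5751

-0.5751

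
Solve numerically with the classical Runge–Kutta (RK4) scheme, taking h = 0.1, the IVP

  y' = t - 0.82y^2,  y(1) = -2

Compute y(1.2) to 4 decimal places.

RK4: k1 = f(t_n, y_n); k2 = f(t_n + h/2, y_n + (h/2)·k1); k3 = f(t_n + h/2, y_n + (h/2)·k2); k4 = f(t_n + h, y_n + h·k3); y_{n+1} = y_n + (h/6)·(k1 + 2k2 + 2k3 + k4).
t=1.000000, y=-2.000000:
  k1 = f(1.000000, -2.000000) = -2.280000
  k2 = f(1.050000, -2.114000) = -2.614577
  k3 = f(1.050000, -2.130729) = -2.672804
  k4 = f(1.100000, -2.267280) = -3.115260
  y ← -2.000000 + (0.1/6)·(k1 + 2k2 + 2k3 + k4) = -2.266167
t=1.100000, y=-2.266167:
  k1 = f(1.100000, -2.266167) = -3.111121
  k2 = f(1.150000, -2.421723) = -3.659089
  k3 = f(1.150000, -2.449121) = -3.768521
  k4 = f(1.200000, -2.643019) = -4.528151
  y ← -2.266167 + (0.1/6)·(k1 + 2k2 + 2k3 + k4) = -2.641075
y(1.2) ≈ -2.6411

-2.6411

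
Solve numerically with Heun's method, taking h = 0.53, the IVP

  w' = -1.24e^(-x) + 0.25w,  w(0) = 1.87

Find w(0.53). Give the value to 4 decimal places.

Heun: k1 = f(x_n, w_n); k2 = f(x_n + h, w_n + h·k1); w_{n+1} = w_n + (h/2)·(k1 + k2).
x=0.000000, w=1.870000:
  k1 = f(0.000000, 1.870000) = -0.772500
  k2 = f(0.530000, 1.460575) = -0.364726
  w ← 1.870000 + (0.53/2)·(-0.772500 + (-0.364726)) = 1.568635
w(0.53) ≈ 1.5686

1.5686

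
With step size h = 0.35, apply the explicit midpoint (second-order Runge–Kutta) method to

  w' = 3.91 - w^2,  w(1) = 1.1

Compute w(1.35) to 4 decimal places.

Midpoint: k1 = f(t_n, w_n); k2 = f(t_n + h/2, w_n + (h/2)·k1); w_{n+1} = w_n + h·k2.
t=1.000000, w=1.100000:
  k1 = f(1.000000, 1.100000) = 2.700000
  k2 = f(1.175000, 1.572500) = 1.437244
  w ← 1.100000 + 0.35·1.437244 = 1.603035
w(1.35) ≈ 1.6030

1.6030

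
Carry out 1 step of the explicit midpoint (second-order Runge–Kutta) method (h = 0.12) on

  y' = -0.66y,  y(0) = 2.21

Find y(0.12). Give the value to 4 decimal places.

Midpoint: k1 = f(t_n, y_n); k2 = f(t_n + h/2, y_n + (h/2)·k1); y_{n+1} = y_n + h·k2.
t=0.000000, y=2.210000:
  k1 = f(0.000000, 2.210000) = -1.458600
  k2 = f(0.060000, 2.122484) = -1.400839
  y ← 2.210000 + 0.12·(-1.400839) = 2.041899
y(0.12) ≈ 2.0419

2.0419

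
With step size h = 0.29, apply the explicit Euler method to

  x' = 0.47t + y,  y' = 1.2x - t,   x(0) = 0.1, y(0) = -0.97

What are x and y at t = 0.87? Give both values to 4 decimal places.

-0.6478, -1.3943

Euler on (x,y): x_{n+1} = x_n + h·x', y_{n+1} = y_n + h·y'.
0.000000: (0.100000, -0.970000); f=(-0.970000, 0.120000) → (-0.181300, -0.935200)
0.290000: (-0.181300, -0.935200); f=(-0.798900, -0.507560) → (-0.412981, -1.082392)
0.580000: (-0.412981, -1.082392); f=(-0.809792, -1.075577) → (-0.647821, -1.394310)
(x(0.87), y(0.87)) ≈ (-0.6478, -1.3943)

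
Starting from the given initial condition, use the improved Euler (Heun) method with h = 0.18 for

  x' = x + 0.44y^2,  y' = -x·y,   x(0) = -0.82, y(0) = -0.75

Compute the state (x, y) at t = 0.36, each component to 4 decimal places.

Heun on (x,y): k1 = f(t_n, state_n); k2 = f(t_n + h, state_n + h·k1); state_{n+1} = state_n + (h/2)·(k1 + k2).
0.000000: (-0.820000, -0.750000)
  k1 = (-0.572500, -0.615000)
  predictor → (-0.923050, -0.860700)
  k2 = (-0.597096, -0.794469)
  → (-0.925264, -0.876852)
0.180000: (-0.925264, -0.876852)
  k1 = (-0.586961, -0.811319)
  predictor → (-1.030917, -1.022890)
  k2 = (-0.570543, -1.054514)
  → (-1.029439, -1.044777)
(x(0.36), y(0.36)) ≈ (-1.0294, -1.0448)

-1.0294, -1.0448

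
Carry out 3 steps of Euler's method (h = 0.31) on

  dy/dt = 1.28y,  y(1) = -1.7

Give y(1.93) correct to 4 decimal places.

Euler: y_{n+1} = y_n + h·f(t_n, y_n).
t=1.000000, y=-1.700000: f=-2.176000 → y ← -1.700000 + 0.31·(-2.176000) = -2.374560
t=1.310000, y=-2.374560: f=-3.039437 → y ← -2.374560 + 0.31·(-3.039437) = -3.316785
t=1.620000, y=-3.316785: f=-4.245485 → y ← -3.316785 + 0.31·(-4.245485) = -4.632886
y(1.93) ≈ -4.6329

-4.6329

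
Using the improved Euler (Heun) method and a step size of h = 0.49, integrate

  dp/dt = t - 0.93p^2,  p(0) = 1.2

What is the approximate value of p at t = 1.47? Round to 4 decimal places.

1.1096

Heun: k1 = f(t_n, p_n); k2 = f(t_n + h, p_n + h·k1); p_{n+1} = p_n + (h/2)·(k1 + k2).
t=0.000000, p=1.200000:
  k1 = f(0.000000, 1.200000) = -1.339200
  k2 = f(0.490000, 0.543792) = 0.214990
  p ← 1.200000 + (0.49/2)·(-1.339200 + 0.214990) = 0.924569
t=0.490000, p=0.924569:
  k1 = f(0.490000, 0.924569) = -0.304989
  k2 = f(0.980000, 0.775124) = 0.421240
  p ← 0.924569 + (0.49/2)·(-0.304989 + 0.421240) = 0.953050
t=0.980000, p=0.953050:
  k1 = f(0.980000, 0.953050) = 0.135277
  k2 = f(1.470000, 1.019336) = 0.503688
  p ← 0.953050 + (0.49/2)·(0.135277 + 0.503688) = 1.109596
p(1.47) ≈ 1.1096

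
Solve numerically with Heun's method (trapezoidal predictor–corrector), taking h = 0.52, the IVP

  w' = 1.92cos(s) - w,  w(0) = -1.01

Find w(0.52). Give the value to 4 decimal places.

0.0515

Heun: k1 = f(s_n, w_n); k2 = f(s_n + h, w_n + h·k1); w_{n+1} = w_n + (h/2)·(k1 + k2).
s=0.000000, w=-1.010000:
  k1 = f(0.000000, -1.010000) = 2.930000
  k2 = f(0.520000, 0.513600) = 1.152613
  w ← -1.010000 + (0.52/2)·(2.930000 + 1.152613) = 0.051479
w(0.52) ≈ 0.0515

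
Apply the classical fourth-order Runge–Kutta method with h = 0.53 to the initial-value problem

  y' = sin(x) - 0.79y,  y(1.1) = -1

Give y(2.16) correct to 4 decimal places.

RK4: k1 = f(x_n, y_n); k2 = f(x_n + h/2, y_n + (h/2)·k1); k3 = f(x_n + h/2, y_n + (h/2)·k2); k4 = f(x_n + h, y_n + h·k3); y_{n+1} = y_n + (h/6)·(k1 + 2k2 + 2k3 + k4).
x=1.100000, y=-1.000000:
  k1 = f(1.100000, -1.000000) = 1.681207
  k2 = f(1.365000, -0.554480) = 1.416938
  k3 = f(1.365000, -0.624511) = 1.472263
  k4 = f(1.630000, -0.219701) = 1.171812
  y ← -1.000000 + (0.53/6)·(k1 + 2k2 + 2k3 + k4) = -0.237558
x=1.630000, y=-0.237558:
  k1 = f(1.630000, -0.237558) = 1.185919
  k2 = f(1.895000, 0.076711) = 0.887303
  k3 = f(1.895000, -0.002423) = 0.949818
  k4 = f(2.160000, 0.265846) = 0.621365
  y ← -0.237558 + (0.53/6)·(k1 + 2k2 + 2k3 + k4) = 0.246644
y(2.16) ≈ 0.2466

0.2466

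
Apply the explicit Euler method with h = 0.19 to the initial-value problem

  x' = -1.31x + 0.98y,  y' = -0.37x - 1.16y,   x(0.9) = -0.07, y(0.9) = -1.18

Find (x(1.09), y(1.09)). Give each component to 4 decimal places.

-0.2723, -0.9150

Euler on (x,y): x_{n+1} = x_n + h·x', y_{n+1} = y_n + h·y'.
0.900000: (-0.070000, -1.180000); f=(-1.064700, 1.394700) → (-0.272293, -0.915007)
(x(1.09), y(1.09)) ≈ (-0.2723, -0.9150)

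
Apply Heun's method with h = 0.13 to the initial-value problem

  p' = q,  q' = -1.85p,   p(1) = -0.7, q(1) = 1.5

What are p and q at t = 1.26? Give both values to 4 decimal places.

-0.2725, 1.7380

Heun on (p,q): k1 = f(t_n, state_n); k2 = f(t_n + h, state_n + h·k1); state_{n+1} = state_n + (h/2)·(k1 + k2).
1.000000: (-0.700000, 1.500000)
  k1 = (1.500000, 1.295000)
  predictor → (-0.505000, 1.668350)
  k2 = (1.668350, 0.934250)
  → (-0.494057, 1.644901)
1.130000: (-0.494057, 1.644901)
  k1 = (1.644901, 0.914006)
  predictor → (-0.280220, 1.763722)
  k2 = (1.763722, 0.518407)
  → (-0.272497, 1.738008)
(p(1.26), q(1.26)) ≈ (-0.2725, 1.7380)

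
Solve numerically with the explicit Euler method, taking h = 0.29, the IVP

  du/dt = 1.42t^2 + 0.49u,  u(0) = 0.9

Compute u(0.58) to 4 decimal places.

Euler: u_{n+1} = u_n + h·f(t_n, u_n).
t=0.000000, u=0.900000: f=0.441000 → u ← 0.900000 + 0.29·0.441000 = 1.027890
t=0.290000, u=1.027890: f=0.623088 → u ← 1.027890 + 0.29·0.623088 = 1.208586
u(0.58) ≈ 1.2086

1.2086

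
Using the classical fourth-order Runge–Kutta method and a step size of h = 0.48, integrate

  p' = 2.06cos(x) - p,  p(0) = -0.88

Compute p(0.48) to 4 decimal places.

0.2067

RK4: k1 = f(x_n, p_n); k2 = f(x_n + h/2, p_n + (h/2)·k1); k3 = f(x_n + h/2, p_n + (h/2)·k2); k4 = f(x_n + h, p_n + h·k3); p_{n+1} = p_n + (h/6)·(k1 + 2k2 + 2k3 + k4).
x=0.000000, p=-0.880000:
  k1 = f(0.000000, -0.880000) = 2.940000
  k2 = f(0.240000, -0.174400) = 2.175356
  k3 = f(0.240000, -0.357915) = 2.358871
  k4 = f(0.480000, 0.252258) = 1.574952
  p ← -0.880000 + (0.48/6)·(k1 + 2k2 + 2k3 + k4) = 0.206672
p(0.48) ≈ 0.2067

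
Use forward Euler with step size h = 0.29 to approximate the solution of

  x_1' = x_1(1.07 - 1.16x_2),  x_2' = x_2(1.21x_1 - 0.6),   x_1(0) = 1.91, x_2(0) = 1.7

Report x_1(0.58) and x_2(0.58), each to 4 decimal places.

Euler on (x_1,x_2): x_1_{n+1} = x_1_n + h·x_1', x_2_{n+1} = x_2_n + h·x_2'.
0.000000: (1.910000, 1.700000); f=(-1.722820, 2.908870) → (1.410382, 2.543572)
0.290000: (1.410382, 2.543572); f=(-2.652286, 2.814622) → (0.641219, 3.359813)
(x_1(0.58), x_2(0.58)) ≈ (0.6412, 3.3598)

0.6412, 3.3598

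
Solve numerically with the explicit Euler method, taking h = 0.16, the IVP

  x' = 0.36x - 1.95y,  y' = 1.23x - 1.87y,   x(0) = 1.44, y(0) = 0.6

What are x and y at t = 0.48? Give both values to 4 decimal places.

Euler on (x,y): x_{n+1} = x_n + h·x', y_{n+1} = y_n + h·y'.
0.000000: (1.440000, 0.600000); f=(-0.651600, 0.649200) → (1.335744, 0.703872)
0.160000: (1.335744, 0.703872); f=(-0.891683, 0.326724) → (1.193075, 0.756148)
0.320000: (1.193075, 0.756148); f=(-1.044982, 0.053485) → (1.025878, 0.764706)
(x(0.48), y(0.48)) ≈ (1.0259, 0.7647)

1.0259, 0.7647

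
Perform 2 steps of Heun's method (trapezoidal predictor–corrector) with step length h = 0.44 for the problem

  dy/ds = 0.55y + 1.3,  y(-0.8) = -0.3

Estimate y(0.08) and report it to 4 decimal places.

Heun: k1 = f(s_n, y_n); k2 = f(s_n + h, y_n + h·k1); y_{n+1} = y_n + (h/2)·(k1 + k2).
s=-0.800000, y=-0.300000:
  k1 = f(-0.800000, -0.300000) = 1.135000
  k2 = f(-0.360000, 0.199400) = 1.409670
  y ← -0.300000 + (0.44/2)·(1.135000 + 1.409670) = 0.259827
s=-0.360000, y=0.259827:
  k1 = f(-0.360000, 0.259827) = 1.442905
  k2 = f(0.080000, 0.894706) = 1.792088
  y ← 0.259827 + (0.44/2)·(1.442905 + 1.792088) = 0.971526
y(0.08) ≈ 0.9715

0.9715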